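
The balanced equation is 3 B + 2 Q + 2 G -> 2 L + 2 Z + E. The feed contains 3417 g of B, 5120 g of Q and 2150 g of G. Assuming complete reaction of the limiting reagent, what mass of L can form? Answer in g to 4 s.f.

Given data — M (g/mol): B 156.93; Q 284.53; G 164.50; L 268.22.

n(B) = 3417 / 156.93 = 21.77 mol
n(Q) = 5120 / 284.53 = 17.99 mol
n(G) = 2150 / 164.50 = 13.07 mol
n/ν → B: 7.257, Q: 8.995, G: 6.535; G is limiting.
n(L) = (2/2) × 13.07 = 13.07 mol
mass = 13.07 × 268.22 = 3506 g

3506 g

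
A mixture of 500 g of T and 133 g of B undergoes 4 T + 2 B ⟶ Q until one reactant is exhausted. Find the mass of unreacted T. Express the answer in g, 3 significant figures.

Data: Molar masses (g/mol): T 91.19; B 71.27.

n(T) = 500.0 / 91.19 = 5.483 mol
n(B) = 133.0 / 71.27 = 1.866 mol
n/ν for T = 5.483/4 = 1.371
n/ν for B = 1.866/2 = 0.9330
Smallest n/ν is B → limiting reagent.
T consumed = (4/2) × 1.866 = 3.732 mol
T remaining = 5.483 − 3.732 = 1.751 mol
mass = 1.751 × 91.19 = 159.7 g

160 g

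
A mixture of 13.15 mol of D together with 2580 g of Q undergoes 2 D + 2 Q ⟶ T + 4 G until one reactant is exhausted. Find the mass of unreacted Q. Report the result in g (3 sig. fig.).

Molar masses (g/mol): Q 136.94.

n(D) = 13.15 mol
n(Q) = 2580 / 136.94 = 18.84 mol
n/ν for D = 13.15/2 = 6.575
n/ν for Q = 18.84/2 = 9.420
Smallest n/ν is D → limiting reagent.
Q consumed = (2/2) × 13.15 = 13.15 mol
Q remaining = 18.84 − 13.15 = 5.690 mol
mass = 5.690 × 136.94 = 779.2 g

779 g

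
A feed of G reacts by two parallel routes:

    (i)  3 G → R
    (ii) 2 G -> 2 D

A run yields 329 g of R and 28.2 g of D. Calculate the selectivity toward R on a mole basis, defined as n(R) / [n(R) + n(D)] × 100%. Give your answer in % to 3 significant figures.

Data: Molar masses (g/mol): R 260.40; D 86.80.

n(R) = 329 / 260.40 = 1.263 mol
n(D) = 28.2 / 86.80 = 0.3249 mol
selectivity = 1.263/(1.263+0.3249) × 100 = 79.54 %

79.5 %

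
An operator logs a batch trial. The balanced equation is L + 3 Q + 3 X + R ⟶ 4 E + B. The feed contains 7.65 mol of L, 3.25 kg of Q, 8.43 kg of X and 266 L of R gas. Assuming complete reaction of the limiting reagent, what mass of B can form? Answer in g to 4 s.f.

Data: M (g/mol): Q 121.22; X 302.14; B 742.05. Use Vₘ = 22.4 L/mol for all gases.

5677 g

n(L) = 7.650 mol
n(Q) = 3.250×1000 / 121.22 = 26.81 mol
n(X) = 8.430×1000 / 302.14 = 27.90 mol
n(R) = 266.0 / 22.4 = 11.88 mol
n/ν for L = 7.650/1 = 7.650
n/ν for Q = 26.81/3 = 8.937
n/ν for X = 27.90/3 = 9.300
n/ν for R = 11.88/1 = 11.88
Smallest n/ν is L → limiting reagent.
n(B) = (1/1) × 7.650 = 7.650 mol
mass = 7.650 × 742.05 = 5677 g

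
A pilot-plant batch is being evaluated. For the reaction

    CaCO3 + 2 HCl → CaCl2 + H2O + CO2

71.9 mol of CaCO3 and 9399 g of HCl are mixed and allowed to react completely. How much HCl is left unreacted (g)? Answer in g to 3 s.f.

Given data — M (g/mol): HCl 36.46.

4160 g

n(CaCO3) = 71.90 mol
n(HCl) = 9399 / 36.46 = 257.8 mol
n/ν → CaCO3: 71.90, HCl: 128.9; CaCO3 is limiting.
HCl consumed = (2/1) × 71.90 = 143.8 mol
HCl remaining = 257.8 − 143.8 = 114.0 mol
mass = 114.0 × 36.46 = 4156 g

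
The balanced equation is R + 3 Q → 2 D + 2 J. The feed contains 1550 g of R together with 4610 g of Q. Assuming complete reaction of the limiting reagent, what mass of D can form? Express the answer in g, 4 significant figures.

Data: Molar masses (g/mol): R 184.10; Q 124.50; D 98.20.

n(R) = 1550 / 184.10 = 8.419 mol
n(Q) = 4610 / 124.50 = 37.03 mol
n/ν for R = 8.419/1 = 8.419
n/ν for Q = 37.03/3 = 12.34
Smallest n/ν is R → limiting reagent.
n(D) = (2/1) × 8.419 = 16.84 mol
mass = 16.84 × 98.20 = 1654 g

1654 g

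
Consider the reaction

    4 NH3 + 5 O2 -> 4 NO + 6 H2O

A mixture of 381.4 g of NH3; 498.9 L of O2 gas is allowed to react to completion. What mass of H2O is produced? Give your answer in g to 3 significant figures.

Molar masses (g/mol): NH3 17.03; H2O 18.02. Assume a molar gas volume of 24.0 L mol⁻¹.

450 g

n(NH3) = 381.4 / 17.03 = 22.40 mol
n(O2) = 498.9 / 24.0 = 20.79 mol
n/ν for NH3 = 22.40/4 = 5.600
n/ν for O2 = 20.79/5 = 4.158
Smallest n/ν is O2 → limiting reagent.
n(H2O) = (6/5) × 20.79 = 24.95 mol
mass = 24.95 × 18.02 = 449.6 g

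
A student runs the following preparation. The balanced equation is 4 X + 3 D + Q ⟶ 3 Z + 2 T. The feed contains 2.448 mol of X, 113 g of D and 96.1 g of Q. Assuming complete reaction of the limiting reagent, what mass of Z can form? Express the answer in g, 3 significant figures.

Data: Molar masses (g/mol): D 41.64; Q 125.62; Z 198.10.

n(X) = 2.448 mol
n(D) = 113.0 / 41.64 = 2.714 mol
n(Q) = 96.10 / 125.62 = 0.7650 mol
n/ν for X = 2.448/4 = 0.6120
n/ν for D = 2.714/3 = 0.9047
n/ν for Q = 0.7650/1 = 0.7650
Smallest n/ν is X → limiting reagent.
n(Z) = (3/4) × 2.448 = 1.836 mol
mass = 1.836 × 198.10 = 363.7 g

364 g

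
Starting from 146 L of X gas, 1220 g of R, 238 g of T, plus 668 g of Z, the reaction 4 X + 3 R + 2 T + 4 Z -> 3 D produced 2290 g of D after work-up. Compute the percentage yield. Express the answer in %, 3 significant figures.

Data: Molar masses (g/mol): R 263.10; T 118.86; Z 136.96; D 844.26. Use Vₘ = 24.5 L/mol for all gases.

n(X) = 146.0 / 24.5 = 5.959 mol
n(R) = 1220 / 263.10 = 4.637 mol
n(T) = 238.0 / 118.86 = 2.002 mol
n(Z) = 668.0 / 136.96 = 4.877 mol
n/ν for X = 5.959/4 = 1.490
n/ν for R = 4.637/3 = 1.546
n/ν for T = 2.002/2 = 1.001
n/ν for Z = 4.877/4 = 1.219
Smallest n/ν is T → limiting reagent.
theoretical n(D) = (3/2) × 2.002 = 3.003 mol → 2535 g
% yield = 2290 / 2535 × 100 = 90.34 %

90.3 %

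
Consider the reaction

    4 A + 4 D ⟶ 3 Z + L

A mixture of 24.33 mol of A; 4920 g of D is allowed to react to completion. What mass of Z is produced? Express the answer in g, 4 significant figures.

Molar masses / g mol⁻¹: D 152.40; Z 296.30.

5407 g

n(A) = 24.33 mol
n(D) = 4920 / 152.40 = 32.28 mol
n/ν for A = 24.33/4 = 6.083
n/ν for D = 32.28/4 = 8.070
Smallest n/ν is A → limiting reagent.
n(Z) = (3/4) × 24.33 = 18.25 mol
mass = 18.25 × 296.30 = 5407 g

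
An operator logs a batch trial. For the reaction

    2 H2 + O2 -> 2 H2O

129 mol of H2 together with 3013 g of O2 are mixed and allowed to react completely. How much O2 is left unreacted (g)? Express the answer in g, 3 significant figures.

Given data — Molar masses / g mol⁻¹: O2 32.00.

949 g

n(H2) = 129.0 mol
n(O2) = 3013 / 32.00 = 94.16 mol
n/ν for H2 = 129.0/2 = 64.50
n/ν for O2 = 94.16/1 = 94.16
Smallest n/ν is H2 → limiting reagent.
O2 consumed = (1/2) × 129.0 = 64.50 mol
O2 remaining = 94.16 − 64.50 = 29.66 mol
mass = 29.66 × 32.00 = 949.1 g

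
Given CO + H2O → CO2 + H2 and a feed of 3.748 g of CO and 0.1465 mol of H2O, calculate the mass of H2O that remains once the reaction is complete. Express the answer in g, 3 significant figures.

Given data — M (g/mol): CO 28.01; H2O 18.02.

n(CO) = 3.748 / 28.01 = 0.1338 mol
n(H2O) = 0.1465 mol
n/ν for CO = 0.1338/1 = 0.1338
n/ν for H2O = 0.1465/1 = 0.1465
Smallest n/ν is CO → limiting reagent.
H2O consumed = (1/1) × 0.1338 = 0.1338 mol
H2O remaining = 0.1465 − 0.1338 = 0.01270 mol
mass = 0.01270 × 18.02 = 0.2289 g

0.229 g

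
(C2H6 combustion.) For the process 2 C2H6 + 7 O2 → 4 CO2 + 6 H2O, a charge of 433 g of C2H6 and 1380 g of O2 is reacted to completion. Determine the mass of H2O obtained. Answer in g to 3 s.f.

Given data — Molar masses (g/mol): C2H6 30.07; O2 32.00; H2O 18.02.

n(C2H6) = 433.0 / 30.07 = 14.40 mol
n(O2) = 1380 / 32.00 = 43.13 mol
n/ν for C2H6 = 14.40/2 = 7.200
n/ν for O2 = 43.13/7 = 6.161
Smallest n/ν is O2 → limiting reagent.
n(H2O) = (6/7) × 43.13 = 36.97 mol
mass = 36.97 × 18.02 = 666.2 g

666 g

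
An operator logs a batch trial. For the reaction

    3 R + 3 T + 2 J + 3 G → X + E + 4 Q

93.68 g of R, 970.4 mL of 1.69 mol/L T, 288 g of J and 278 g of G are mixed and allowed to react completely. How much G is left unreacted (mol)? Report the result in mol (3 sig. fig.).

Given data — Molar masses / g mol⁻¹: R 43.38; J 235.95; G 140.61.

0.337 mol

n(R) = 93.68 / 43.38 = 2.160 mol
n(T) = 1.69 × 970.4/1000 = 1.640 mol
n(J) = 288.0 / 235.95 = 1.221 mol
n(G) = 278.0 / 140.61 = 1.977 mol
n/ν for R = 2.160/3 = 0.7200
n/ν for T = 1.640/3 = 0.5467
n/ν for J = 1.221/2 = 0.6105
n/ν for G = 1.977/3 = 0.6590
Smallest n/ν is T → limiting reagent.
G consumed = (3/3) × 1.640 = 1.640 mol
G remaining = 1.977 − 1.640 = 0.3370 mol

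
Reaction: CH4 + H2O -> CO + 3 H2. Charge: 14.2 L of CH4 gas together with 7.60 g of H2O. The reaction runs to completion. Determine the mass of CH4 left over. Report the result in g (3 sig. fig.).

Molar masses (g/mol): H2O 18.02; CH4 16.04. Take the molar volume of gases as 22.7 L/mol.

n(CH4) = 14.20 / 22.7 = 0.6256 mol
n(H2O) = 7.600 / 18.02 = 0.4218 mol
n/ν → CH4: 0.6256, H2O: 0.4218; H2O is limiting.
CH4 consumed = (1/1) × 0.4218 = 0.4218 mol
CH4 remaining = 0.6256 − 0.4218 = 0.2038 mol
mass = 0.2038 × 16.04 = 3.269 g

3.27 g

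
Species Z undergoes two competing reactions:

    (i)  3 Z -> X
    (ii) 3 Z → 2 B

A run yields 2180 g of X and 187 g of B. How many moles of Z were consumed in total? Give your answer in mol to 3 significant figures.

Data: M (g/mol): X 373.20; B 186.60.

n(X) = 2180 / 373.20 = 5.841 mol
n(B) = 187 / 186.60 = 1.002 mol
n(Z) via (i) = (3/1)×5.841 = 17.52 mol
n(Z) via (ii) = (3/2)×1.002 = 1.503 mol
total n(Z) = 17.52 + 1.503 = 19.02 mol

19.0 mol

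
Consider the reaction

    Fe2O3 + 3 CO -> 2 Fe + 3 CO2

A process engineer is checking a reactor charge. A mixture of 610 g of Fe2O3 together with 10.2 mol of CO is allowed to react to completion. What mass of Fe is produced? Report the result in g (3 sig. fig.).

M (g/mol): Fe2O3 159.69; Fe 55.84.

n(Fe2O3) = 610.0 / 159.69 = 3.820 mol
n(CO) = 10.20 mol
n/ν → Fe2O3: 3.820, CO: 3.400; CO is limiting.
n(Fe) = (2/3) × 10.20 = 6.800 mol
mass = 6.800 × 55.84 = 379.7 g

380 g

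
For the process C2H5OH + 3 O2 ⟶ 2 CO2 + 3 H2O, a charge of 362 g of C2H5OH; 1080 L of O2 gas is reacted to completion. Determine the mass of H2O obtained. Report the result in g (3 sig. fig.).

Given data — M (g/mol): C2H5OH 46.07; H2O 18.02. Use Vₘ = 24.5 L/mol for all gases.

n(C2H5OH) = 362.0 / 46.07 = 7.858 mol
n(O2) = 1080 / 24.5 = 44.08 mol
n/ν for C2H5OH = 7.858/1 = 7.858
n/ν for O2 = 44.08/3 = 14.69
Smallest n/ν is C2H5OH → limiting reagent.
n(H2O) = (3/1) × 7.858 = 23.57 mol
mass = 23.57 × 18.02 = 424.7 g

425 g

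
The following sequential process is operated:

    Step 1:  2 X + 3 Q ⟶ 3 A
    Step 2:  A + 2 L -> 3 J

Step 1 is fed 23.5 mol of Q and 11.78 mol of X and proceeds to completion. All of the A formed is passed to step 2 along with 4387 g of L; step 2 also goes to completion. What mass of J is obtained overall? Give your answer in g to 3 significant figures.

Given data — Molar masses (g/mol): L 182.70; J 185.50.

Step 1:
n(Q) = 23.50 mol
n(X) = 11.78 mol
n/ν for Q = 23.50/3 = 7.833
n/ν for X = 11.78/2 = 5.890
Smallest n/ν is X → limiting reagent.
n(A) produced = (3/2) × 11.78 = 17.67 mol
Step 2:
n(A) available = 17.67 mol
n(L) = 4387 / 182.70 = 24.01 mol
n/ν for A = 17.67/1 = 17.67
n/ν for L = 24.01/2 = 12.01
Smallest n/ν is L → limiting reagent.
n(J) = (3/2) × 24.01 = 36.02 mol
mass = 36.02 × 185.50 = 6682 g

6680 g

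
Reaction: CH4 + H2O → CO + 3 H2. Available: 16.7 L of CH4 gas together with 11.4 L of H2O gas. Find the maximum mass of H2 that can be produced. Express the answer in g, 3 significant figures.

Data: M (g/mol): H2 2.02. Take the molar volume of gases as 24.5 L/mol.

n(CH4) = 16.70 / 24.5 = 0.6816 mol
n(H2O) = 11.40 / 24.5 = 0.4653 mol
n/ν for CH4 = 0.6816/1 = 0.6816
n/ν for H2O = 0.4653/1 = 0.4653
Smallest n/ν is H2O → limiting reagent.
n(H2) = (3/1) × 0.4653 = 1.396 mol
mass = 1.396 × 2.02 = 2.820 g

2.82 g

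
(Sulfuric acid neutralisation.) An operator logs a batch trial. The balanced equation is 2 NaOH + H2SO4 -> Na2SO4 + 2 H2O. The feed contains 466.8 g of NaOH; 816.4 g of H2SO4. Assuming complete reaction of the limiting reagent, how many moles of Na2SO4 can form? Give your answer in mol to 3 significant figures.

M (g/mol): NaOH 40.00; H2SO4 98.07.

5.84 mol

n(NaOH) = 466.8 / 40.00 = 11.67 mol
n(H2SO4) = 816.4 / 98.07 = 8.325 mol
n/ν for NaOH = 11.67/2 = 5.835
n/ν for H2SO4 = 8.325/1 = 8.325
Smallest n/ν is NaOH → limiting reagent.
n(Na2SO4) = (1/2) × 11.67 = 5.835 mol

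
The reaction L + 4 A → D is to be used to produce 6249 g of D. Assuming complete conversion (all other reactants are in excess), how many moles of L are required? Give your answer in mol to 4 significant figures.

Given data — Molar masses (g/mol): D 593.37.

10.53 mol

n(D) = 6249 / 593.37 = 10.53 mol
n(L) = (1/1) × 10.53 = 10.53 mol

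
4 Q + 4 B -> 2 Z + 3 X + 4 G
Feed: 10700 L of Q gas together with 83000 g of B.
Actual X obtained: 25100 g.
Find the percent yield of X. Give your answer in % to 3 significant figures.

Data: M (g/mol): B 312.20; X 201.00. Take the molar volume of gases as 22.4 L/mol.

n(Q) = 10700 / 22.4 = 477.7 mol
n(B) = 83000 / 312.20 = 265.9 mol
n/ν for Q = 477.7/4 = 119.4
n/ν for B = 265.9/4 = 66.48
Smallest n/ν is B → limiting reagent.
theoretical n(X) = (3/4) × 265.9 = 199.4 mol → 40080 g
% yield = 25100 / 40080 × 100 = 62.62 %

62.6 %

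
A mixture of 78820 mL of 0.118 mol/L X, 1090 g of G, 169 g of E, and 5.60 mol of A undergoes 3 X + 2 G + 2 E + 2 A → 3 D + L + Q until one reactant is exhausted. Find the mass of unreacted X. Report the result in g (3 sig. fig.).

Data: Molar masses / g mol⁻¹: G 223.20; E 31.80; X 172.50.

341 g

n(X) = 0.118 × 78820/1000 = 9.301 mol
n(G) = 1090 / 223.20 = 4.884 mol
n(E) = 169.0 / 31.80 = 5.314 mol
n(A) = 5.600 mol
n/ν → X: 3.100, G: 2.442, E: 2.657, A: 2.800; G is limiting.
X consumed = (3/2) × 4.884 = 7.326 mol
X remaining = 9.301 − 7.326 = 1.975 mol
mass = 1.975 × 172.50 = 340.7 g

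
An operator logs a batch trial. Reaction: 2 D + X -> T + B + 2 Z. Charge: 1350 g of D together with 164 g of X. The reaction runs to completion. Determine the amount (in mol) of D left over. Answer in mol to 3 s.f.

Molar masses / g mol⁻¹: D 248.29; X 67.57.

0.583 mol

n(D) = 1350 / 248.29 = 5.437 mol
n(X) = 164.0 / 67.57 = 2.427 mol
n/ν for D = 5.437/2 = 2.719
n/ν for X = 2.427/1 = 2.427
Smallest n/ν is X → limiting reagent.
D consumed = (2/1) × 2.427 = 4.854 mol
D remaining = 5.437 − 4.854 = 0.5830 mol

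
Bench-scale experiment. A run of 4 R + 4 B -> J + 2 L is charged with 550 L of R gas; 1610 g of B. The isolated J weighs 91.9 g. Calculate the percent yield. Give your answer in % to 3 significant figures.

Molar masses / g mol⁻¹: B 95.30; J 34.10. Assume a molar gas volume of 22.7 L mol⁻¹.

n(R) = 550.0 / 22.7 = 24.23 mol
n(B) = 1610 / 95.30 = 16.89 mol
n/ν → R: 6.058, B: 4.223; B is limiting.
theoretical n(J) = (1/4) × 16.89 = 4.223 mol → 144.0 g
% yield = 91.9 / 144.0 × 100 = 63.82 %

63.8 %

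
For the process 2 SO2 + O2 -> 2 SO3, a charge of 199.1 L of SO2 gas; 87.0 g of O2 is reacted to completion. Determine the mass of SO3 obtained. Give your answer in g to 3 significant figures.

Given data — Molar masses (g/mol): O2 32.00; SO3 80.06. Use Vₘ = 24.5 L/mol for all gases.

435 g

n(SO2) = 199.1 / 24.5 = 8.127 mol
n(O2) = 87.00 / 32.00 = 2.719 mol
n/ν for SO2 = 8.127/2 = 4.064
n/ν for O2 = 2.719/1 = 2.719
Smallest n/ν is O2 → limiting reagent.
n(SO3) = (2/1) × 2.719 = 5.438 mol
mass = 5.438 × 80.06 = 435.4 g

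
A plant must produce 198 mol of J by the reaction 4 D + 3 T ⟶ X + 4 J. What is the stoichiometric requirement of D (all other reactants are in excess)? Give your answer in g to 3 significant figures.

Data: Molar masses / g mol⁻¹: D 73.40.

n(J) = 198.0 mol
n(D) = (4/4) × 198.0 = 198.0 mol
mass = 198.0 × 73.40 = 14530 g

14500 g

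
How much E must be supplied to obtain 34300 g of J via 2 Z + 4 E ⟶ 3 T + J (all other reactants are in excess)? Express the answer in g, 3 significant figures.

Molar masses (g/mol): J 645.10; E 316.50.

67300 g

n(J) = 34300 / 645.10 = 53.17 mol
n(E) = (4/1) × 53.17 = 212.7 mol
mass = 212.7 × 316.50 = 67320 g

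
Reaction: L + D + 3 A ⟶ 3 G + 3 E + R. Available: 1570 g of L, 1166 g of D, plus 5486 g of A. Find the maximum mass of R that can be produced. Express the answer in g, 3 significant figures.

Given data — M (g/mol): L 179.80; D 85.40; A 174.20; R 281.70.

2460 g

n(L) = 1570 / 179.80 = 8.732 mol
n(D) = 1166 / 85.40 = 13.65 mol
n(A) = 5486 / 174.20 = 31.49 mol
n/ν for L = 8.732/1 = 8.732
n/ν for D = 13.65/1 = 13.65
n/ν for A = 31.49/3 = 10.50
Smallest n/ν is L → limiting reagent.
n(R) = (1/1) × 8.732 = 8.732 mol
mass = 8.732 × 281.70 = 2460 g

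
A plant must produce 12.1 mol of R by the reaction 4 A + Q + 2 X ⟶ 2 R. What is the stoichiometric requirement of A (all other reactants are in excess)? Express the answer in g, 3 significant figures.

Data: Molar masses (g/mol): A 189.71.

4590 g

n(R) = 12.10 mol
n(A) = (4/2) × 12.10 = 24.20 mol
mass = 24.20 × 189.71 = 4591 g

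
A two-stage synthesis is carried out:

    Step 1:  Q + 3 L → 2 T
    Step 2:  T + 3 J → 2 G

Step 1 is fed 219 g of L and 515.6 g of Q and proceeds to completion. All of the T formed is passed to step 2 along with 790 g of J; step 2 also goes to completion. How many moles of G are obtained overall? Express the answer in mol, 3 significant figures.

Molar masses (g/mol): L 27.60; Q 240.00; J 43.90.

Step 1:
n(L) = 219.0 / 27.60 = 7.935 mol
n(Q) = 515.6 / 240.00 = 2.148 mol
n/ν for L = 7.935/3 = 2.645
n/ν for Q = 2.148/1 = 2.148
Smallest n/ν is Q → limiting reagent.
n(T) produced = (2/1) × 2.148 = 4.296 mol
Step 2:
n(T) available = 4.296 mol
n(J) = 790.0 / 43.90 = 18.00 mol
n/ν for T = 4.296/1 = 4.296
n/ν for J = 18.00/3 = 6.000
Smallest n/ν is T → limiting reagent.
n(G) = (2/1) × 4.296 = 8.592 mol

8.59 mol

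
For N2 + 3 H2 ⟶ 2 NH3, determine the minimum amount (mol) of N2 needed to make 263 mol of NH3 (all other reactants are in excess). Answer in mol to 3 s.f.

132 mol

n(NH3) = 263.0 mol
n(N2) = (1/2) × 263.0 = 131.5 mol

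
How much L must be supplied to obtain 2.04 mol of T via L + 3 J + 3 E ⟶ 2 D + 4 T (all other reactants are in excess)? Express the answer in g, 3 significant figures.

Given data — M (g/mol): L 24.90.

n(T) = 2.040 mol
n(L) = (1/4) × 2.040 = 0.5100 mol
mass = 0.5100 × 24.90 = 12.70 g

12.7 g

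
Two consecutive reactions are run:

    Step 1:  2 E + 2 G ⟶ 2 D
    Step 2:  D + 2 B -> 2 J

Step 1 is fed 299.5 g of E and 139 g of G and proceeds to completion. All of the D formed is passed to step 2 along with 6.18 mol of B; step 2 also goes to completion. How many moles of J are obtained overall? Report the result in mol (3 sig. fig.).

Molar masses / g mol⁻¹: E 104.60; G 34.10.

Step 1:
n(E) = 299.5 / 104.60 = 2.863 mol
n(G) = 139.0 / 34.10 = 4.076 mol
n/ν → E: 1.432, G: 2.038; E is limiting.
n(D) produced = (2/2) × 2.863 = 2.863 mol
Step 2:
n(D) available = 2.863 mol
n(B) = 6.180 mol
n/ν → D: 2.863, B: 3.090; D is limiting.
n(J) = (2/1) × 2.863 = 5.726 mol

5.73 mol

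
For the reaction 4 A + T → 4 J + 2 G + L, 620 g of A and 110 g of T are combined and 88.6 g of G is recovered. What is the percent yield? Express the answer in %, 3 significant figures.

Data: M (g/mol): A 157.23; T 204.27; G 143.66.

n(A) = 620.0 / 157.23 = 3.943 mol
n(T) = 110.0 / 204.27 = 0.5385 mol
n/ν for A = 3.943/4 = 0.9858
n/ν for T = 0.5385/1 = 0.5385
Smallest n/ν is T → limiting reagent.
theoretical n(G) = (2/1) × 0.5385 = 1.077 mol → 154.7 g
% yield = 88.6 / 154.7 × 100 = 57.27 %

57.3 %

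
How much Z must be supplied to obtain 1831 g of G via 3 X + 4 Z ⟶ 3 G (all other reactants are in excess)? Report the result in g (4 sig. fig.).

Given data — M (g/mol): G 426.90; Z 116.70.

n(G) = 1831 / 426.90 = 4.289 mol
n(Z) = (4/3) × 4.289 = 5.719 mol
mass = 5.719 × 116.70 = 667.4 g

667.4 g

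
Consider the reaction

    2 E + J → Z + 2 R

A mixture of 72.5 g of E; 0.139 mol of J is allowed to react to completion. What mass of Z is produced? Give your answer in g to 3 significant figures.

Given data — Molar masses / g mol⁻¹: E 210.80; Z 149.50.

20.8 g

n(E) = 72.50 / 210.80 = 0.3439 mol
n(J) = 0.1390 mol
n/ν → E: 0.1720, J: 0.1390; J is limiting.
n(Z) = (1/1) × 0.1390 = 0.1390 mol
mass = 0.1390 × 149.50 = 20.78 g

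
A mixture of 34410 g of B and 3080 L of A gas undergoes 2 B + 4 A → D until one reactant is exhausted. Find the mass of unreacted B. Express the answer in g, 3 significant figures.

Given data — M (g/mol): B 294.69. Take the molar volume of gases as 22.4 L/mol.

14200 g

n(B) = 34410 / 294.69 = 116.8 mol
n(A) = 3080 / 22.4 = 137.5 mol
n/ν for B = 116.8/2 = 58.40
n/ν for A = 137.5/4 = 34.38
Smallest n/ν is A → limiting reagent.
B consumed = (2/4) × 137.5 = 68.75 mol
B remaining = 116.8 − 68.75 = 48.05 mol
mass = 48.05 × 294.69 = 14160 g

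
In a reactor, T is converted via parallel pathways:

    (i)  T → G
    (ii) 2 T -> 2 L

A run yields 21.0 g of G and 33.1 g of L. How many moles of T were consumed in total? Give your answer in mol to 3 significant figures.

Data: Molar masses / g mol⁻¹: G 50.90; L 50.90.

1.06 mol

n(G) = 21.0 / 50.90 = 0.4126 mol
n(L) = 33.1 / 50.90 = 0.6503 mol
n(T) via (i) = (1/1)×0.4126 = 0.4126 mol
n(T) via (ii) = (2/2)×0.6503 = 0.6503 mol
total n(T) = 0.4126 + 0.6503 = 1.063 mol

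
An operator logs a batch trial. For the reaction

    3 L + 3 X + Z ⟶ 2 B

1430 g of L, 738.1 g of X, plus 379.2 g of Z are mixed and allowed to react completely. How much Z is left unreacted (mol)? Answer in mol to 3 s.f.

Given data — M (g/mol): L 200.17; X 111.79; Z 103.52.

1.46 mol

n(L) = 1430 / 200.17 = 7.144 mol
n(X) = 738.1 / 111.79 = 6.603 mol
n(Z) = 379.2 / 103.52 = 3.663 mol
n/ν for L = 7.144/3 = 2.381
n/ν for X = 6.603/3 = 2.201
n/ν for Z = 3.663/1 = 3.663
Smallest n/ν is X → limiting reagent.
Z consumed = (1/3) × 6.603 = 2.201 mol
Z remaining = 3.663 − 2.201 = 1.462 mol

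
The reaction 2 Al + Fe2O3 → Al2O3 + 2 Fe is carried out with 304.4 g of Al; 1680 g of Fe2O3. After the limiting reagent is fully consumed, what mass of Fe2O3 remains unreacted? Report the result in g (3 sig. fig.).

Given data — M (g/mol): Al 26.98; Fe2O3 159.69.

779 g

n(Al) = 304.4 / 26.98 = 11.28 mol
n(Fe2O3) = 1680 / 159.69 = 10.52 mol
n/ν for Al = 11.28/2 = 5.640
n/ν for Fe2O3 = 10.52/1 = 10.52
Smallest n/ν is Al → limiting reagent.
Fe2O3 consumed = (1/2) × 11.28 = 5.640 mol
Fe2O3 remaining = 10.52 − 5.640 = 4.880 mol
mass = 4.880 × 159.69 = 779.3 g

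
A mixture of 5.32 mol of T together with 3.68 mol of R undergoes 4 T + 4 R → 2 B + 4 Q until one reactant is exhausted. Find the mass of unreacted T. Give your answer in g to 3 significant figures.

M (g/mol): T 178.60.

n(T) = 5.320 mol
n(R) = 3.680 mol
n/ν → T: 1.330, R: 0.9200; R is limiting.
T consumed = (4/4) × 3.680 = 3.680 mol
T remaining = 5.320 − 3.680 = 1.640 mol
mass = 1.640 × 178.60 = 292.9 g

293 g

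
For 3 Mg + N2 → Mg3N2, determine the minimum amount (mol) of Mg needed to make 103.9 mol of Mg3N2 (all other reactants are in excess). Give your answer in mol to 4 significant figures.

311.7 mol

n(Mg3N2) = 103.9 mol
n(Mg) = (3/1) × 103.9 = 311.7 mol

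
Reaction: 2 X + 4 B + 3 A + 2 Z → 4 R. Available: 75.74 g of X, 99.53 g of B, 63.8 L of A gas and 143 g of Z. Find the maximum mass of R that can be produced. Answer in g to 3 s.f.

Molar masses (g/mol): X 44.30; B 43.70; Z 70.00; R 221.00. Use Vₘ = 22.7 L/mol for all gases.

n(X) = 75.74 / 44.30 = 1.710 mol
n(B) = 99.53 / 43.70 = 2.278 mol
n(A) = 63.80 / 22.7 = 2.811 mol
n(Z) = 143.0 / 70.00 = 2.043 mol
n/ν → X: 0.8550, B: 0.5695, A: 0.9370, Z: 1.022; B is limiting.
n(R) = (4/4) × 2.278 = 2.278 mol
mass = 2.278 × 221.00 = 503.4 g

503 g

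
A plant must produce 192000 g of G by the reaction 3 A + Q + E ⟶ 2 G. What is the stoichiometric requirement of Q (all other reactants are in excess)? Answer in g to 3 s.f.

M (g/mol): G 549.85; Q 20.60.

n(G) = 192000 / 549.85 = 349.2 mol
n(Q) = (1/2) × 349.2 = 174.6 mol
mass = 174.6 × 20.60 = 3597 g

3600 g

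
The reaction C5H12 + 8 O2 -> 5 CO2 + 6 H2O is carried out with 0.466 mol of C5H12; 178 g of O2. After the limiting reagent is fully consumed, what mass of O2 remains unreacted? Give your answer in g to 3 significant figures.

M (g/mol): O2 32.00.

58.7 g

n(C5H12) = 0.4660 mol
n(O2) = 178.0 / 32.00 = 5.563 mol
n/ν for C5H12 = 0.4660/1 = 0.4660
n/ν for O2 = 5.563/8 = 0.6954
Smallest n/ν is C5H12 → limiting reagent.
O2 consumed = (8/1) × 0.4660 = 3.728 mol
O2 remaining = 5.563 − 3.728 = 1.835 mol
mass = 1.835 × 32.00 = 58.72 g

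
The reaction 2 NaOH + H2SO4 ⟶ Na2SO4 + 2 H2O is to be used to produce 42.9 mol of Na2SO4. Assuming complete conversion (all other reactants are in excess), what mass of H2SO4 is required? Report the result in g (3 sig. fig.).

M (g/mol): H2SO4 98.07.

n(Na2SO4) = 42.90 mol
n(H2SO4) = (1/1) × 42.90 = 42.90 mol
mass = 42.90 × 98.07 = 4207 g

4210 g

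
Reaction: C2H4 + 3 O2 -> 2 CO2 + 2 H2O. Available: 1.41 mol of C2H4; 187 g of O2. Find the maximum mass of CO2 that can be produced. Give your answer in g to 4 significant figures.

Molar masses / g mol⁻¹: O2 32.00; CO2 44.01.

124.1 g

n(C2H4) = 1.410 mol
n(O2) = 187.0 / 32.00 = 5.844 mol
n/ν for C2H4 = 1.410/1 = 1.410
n/ν for O2 = 5.844/3 = 1.948
Smallest n/ν is C2H4 → limiting reagent.
n(CO2) = (2/1) × 1.410 = 2.820 mol
mass = 2.820 × 44.01 = 124.1 g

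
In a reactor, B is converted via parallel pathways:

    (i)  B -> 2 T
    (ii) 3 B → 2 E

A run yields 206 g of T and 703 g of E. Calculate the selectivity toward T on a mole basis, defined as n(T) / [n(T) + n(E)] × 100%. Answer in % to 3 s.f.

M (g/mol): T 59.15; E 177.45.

46.8 %

n(T) = 206 / 59.15 = 3.483 mol
n(E) = 703 / 177.45 = 3.962 mol
selectivity = 3.483/(3.483+3.962) × 100 = 46.78 %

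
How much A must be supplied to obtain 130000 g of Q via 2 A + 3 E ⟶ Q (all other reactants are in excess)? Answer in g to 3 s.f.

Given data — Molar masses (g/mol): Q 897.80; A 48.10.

n(Q) = 130000 / 897.80 = 144.8 mol
n(A) = (2/1) × 144.8 = 289.6 mol
mass = 289.6 × 48.10 = 13930 g

13900 g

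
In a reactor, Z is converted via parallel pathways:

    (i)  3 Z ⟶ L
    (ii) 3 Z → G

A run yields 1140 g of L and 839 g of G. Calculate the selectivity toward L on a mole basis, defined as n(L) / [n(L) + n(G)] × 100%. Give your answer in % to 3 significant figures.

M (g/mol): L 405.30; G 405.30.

57.6 %

n(L) = 1140 / 405.30 = 2.813 mol
n(G) = 839 / 405.30 = 2.070 mol
selectivity = 2.813/(2.813+2.070) × 100 = 57.61 %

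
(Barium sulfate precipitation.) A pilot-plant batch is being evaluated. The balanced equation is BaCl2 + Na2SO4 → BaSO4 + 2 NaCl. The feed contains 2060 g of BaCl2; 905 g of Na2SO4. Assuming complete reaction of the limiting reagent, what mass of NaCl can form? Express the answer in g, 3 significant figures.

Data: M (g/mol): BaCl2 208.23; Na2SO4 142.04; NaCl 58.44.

n(BaCl2) = 2060 / 208.23 = 9.893 mol
n(Na2SO4) = 905.0 / 142.04 = 6.371 mol
n/ν → BaCl2: 9.893, Na2SO4: 6.371; Na2SO4 is limiting.
n(NaCl) = (2/1) × 6.371 = 12.74 mol
mass = 12.74 × 58.44 = 744.5 g

745 g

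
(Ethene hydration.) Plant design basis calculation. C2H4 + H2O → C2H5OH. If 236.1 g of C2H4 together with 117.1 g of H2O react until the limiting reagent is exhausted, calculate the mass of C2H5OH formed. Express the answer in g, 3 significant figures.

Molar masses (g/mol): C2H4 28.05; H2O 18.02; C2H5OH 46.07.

n(C2H4) = 236.1 / 28.05 = 8.417 mol
n(H2O) = 117.1 / 18.02 = 6.498 mol
n/ν → C2H4: 8.417, H2O: 6.498; H2O is limiting.
n(C2H5OH) = (1/1) × 6.498 = 6.498 mol
mass = 6.498 × 46.07 = 299.4 g

299 g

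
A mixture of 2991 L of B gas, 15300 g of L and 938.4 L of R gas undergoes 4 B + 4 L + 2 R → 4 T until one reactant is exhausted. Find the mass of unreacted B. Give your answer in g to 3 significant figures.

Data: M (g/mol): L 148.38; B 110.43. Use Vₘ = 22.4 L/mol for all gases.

n(B) = 2991 / 22.4 = 133.5 mol
n(L) = 15300 / 148.38 = 103.1 mol
n(R) = 938.4 / 22.4 = 41.89 mol
n/ν for B = 133.5/4 = 33.38
n/ν for L = 103.1/4 = 25.78
n/ν for R = 41.89/2 = 20.95
Smallest n/ν is R → limiting reagent.
B consumed = (4/2) × 41.89 = 83.78 mol
B remaining = 133.5 − 83.78 = 49.72 mol
mass = 49.72 × 110.43 = 5491 g

5490 g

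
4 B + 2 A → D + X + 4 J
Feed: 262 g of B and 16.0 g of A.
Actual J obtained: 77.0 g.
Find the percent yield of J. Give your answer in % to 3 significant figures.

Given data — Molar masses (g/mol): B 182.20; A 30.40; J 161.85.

45.2 %

n(B) = 262.0 / 182.20 = 1.438 mol
n(A) = 16.00 / 30.40 = 0.5263 mol
n/ν → B: 0.3595, A: 0.2632; A is limiting.
theoretical n(J) = (4/2) × 0.5263 = 1.053 mol → 170.4 g
% yield = 77.0 / 170.4 × 100 = 45.19 %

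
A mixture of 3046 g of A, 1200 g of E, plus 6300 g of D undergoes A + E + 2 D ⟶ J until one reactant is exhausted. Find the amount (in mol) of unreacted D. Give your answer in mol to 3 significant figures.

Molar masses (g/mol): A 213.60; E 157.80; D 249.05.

n(A) = 3046 / 213.60 = 14.26 mol
n(E) = 1200 / 157.80 = 7.605 mol
n(D) = 6300 / 249.05 = 25.30 mol
n/ν for A = 14.26/1 = 14.26
n/ν for E = 7.605/1 = 7.605
n/ν for D = 25.30/2 = 12.65
Smallest n/ν is E → limiting reagent.
D consumed = (2/1) × 7.605 = 15.21 mol
D remaining = 25.30 − 15.21 = 10.09 mol

10.1 mol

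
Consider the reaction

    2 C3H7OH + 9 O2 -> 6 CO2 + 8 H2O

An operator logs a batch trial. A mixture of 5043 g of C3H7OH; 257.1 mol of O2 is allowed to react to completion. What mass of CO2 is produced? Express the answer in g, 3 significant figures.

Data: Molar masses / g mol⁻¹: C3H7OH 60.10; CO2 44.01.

n(C3H7OH) = 5043 / 60.10 = 83.91 mol
n(O2) = 257.1 mol
n/ν for C3H7OH = 83.91/2 = 41.96
n/ν for O2 = 257.1/9 = 28.57
Smallest n/ν is O2 → limiting reagent.
n(CO2) = (6/9) × 257.1 = 171.4 mol
mass = 171.4 × 44.01 = 7543 g

7540 g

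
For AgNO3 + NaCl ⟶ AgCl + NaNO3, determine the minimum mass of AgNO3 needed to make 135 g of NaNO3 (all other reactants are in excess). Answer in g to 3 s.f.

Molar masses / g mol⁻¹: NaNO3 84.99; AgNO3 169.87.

270 g

n(NaNO3) = 135 / 84.99 = 1.588 mol
n(AgNO3) = (1/1) × 1.588 = 1.588 mol
mass = 1.588 × 169.87 = 269.8 g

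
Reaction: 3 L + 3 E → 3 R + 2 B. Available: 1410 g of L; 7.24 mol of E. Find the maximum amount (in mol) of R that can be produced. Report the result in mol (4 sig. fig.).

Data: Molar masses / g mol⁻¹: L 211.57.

n(L) = 1410 / 211.57 = 6.664 mol
n(E) = 7.240 mol
n/ν for L = 6.664/3 = 2.221
n/ν for E = 7.240/3 = 2.413
Smallest n/ν is L → limiting reagent.
n(R) = (3/3) × 6.664 = 6.664 mol

6.664 mol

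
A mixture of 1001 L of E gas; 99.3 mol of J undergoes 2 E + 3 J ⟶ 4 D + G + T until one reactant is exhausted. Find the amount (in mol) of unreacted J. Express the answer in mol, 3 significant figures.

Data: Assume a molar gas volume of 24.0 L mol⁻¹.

36.7 mol

n(E) = 1001 / 24.0 = 41.71 mol
n(J) = 99.30 mol
n/ν → E: 20.86, J: 33.10; E is limiting.
J consumed = (3/2) × 41.71 = 62.57 mol
J remaining = 99.30 − 62.57 = 36.73 mol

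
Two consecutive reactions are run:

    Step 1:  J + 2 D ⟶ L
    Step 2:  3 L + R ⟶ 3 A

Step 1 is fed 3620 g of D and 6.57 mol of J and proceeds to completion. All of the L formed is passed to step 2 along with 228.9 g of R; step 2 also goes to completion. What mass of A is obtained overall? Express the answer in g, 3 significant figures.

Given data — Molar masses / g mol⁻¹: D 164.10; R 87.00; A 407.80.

Step 1:
n(D) = 3620 / 164.10 = 22.06 mol
n(J) = 6.570 mol
n/ν for D = 22.06/2 = 11.03
n/ν for J = 6.570/1 = 6.570
Smallest n/ν is J → limiting reagent.
n(L) produced = (1/1) × 6.570 = 6.570 mol
Step 2:
n(L) available = 6.570 mol
n(R) = 228.9 / 87.00 = 2.631 mol
n/ν for L = 6.570/3 = 2.190
n/ν for R = 2.631/1 = 2.631
Smallest n/ν is L → limiting reagent.
n(A) = (3/3) × 6.570 = 6.570 mol
mass = 6.570 × 407.80 = 2679 g

2680 g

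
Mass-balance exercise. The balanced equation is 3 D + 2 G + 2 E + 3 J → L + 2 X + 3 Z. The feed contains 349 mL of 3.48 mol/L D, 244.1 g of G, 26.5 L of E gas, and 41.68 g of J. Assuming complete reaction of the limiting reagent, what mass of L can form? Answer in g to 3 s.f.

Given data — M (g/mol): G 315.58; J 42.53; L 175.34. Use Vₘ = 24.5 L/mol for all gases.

n(D) = 3.48 × 349.0/1000 = 1.215 mol
n(G) = 244.1 / 315.58 = 0.7735 mol
n(E) = 26.50 / 24.5 = 1.082 mol
n(J) = 41.68 / 42.53 = 0.9800 mol
n/ν for D = 1.215/3 = 0.4050
n/ν for G = 0.7735/2 = 0.3868
n/ν for E = 1.082/2 = 0.5410
n/ν for J = 0.9800/3 = 0.3267
Smallest n/ν is J → limiting reagent.
n(L) = (1/3) × 0.9800 = 0.3267 mol
mass = 0.3267 × 175.34 = 57.28 g

57.3 g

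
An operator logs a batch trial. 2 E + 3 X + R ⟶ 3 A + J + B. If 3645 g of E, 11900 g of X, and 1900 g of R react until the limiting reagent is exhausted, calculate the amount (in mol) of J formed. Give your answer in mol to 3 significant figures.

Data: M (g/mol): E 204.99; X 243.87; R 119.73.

n(E) = 3645 / 204.99 = 17.78 mol
n(X) = 11900 / 243.87 = 48.80 mol
n(R) = 1900 / 119.73 = 15.87 mol
n/ν → E: 8.890, X: 16.27, R: 15.87; E is limiting.
n(J) = (1/2) × 17.78 = 8.890 mol

8.89 mol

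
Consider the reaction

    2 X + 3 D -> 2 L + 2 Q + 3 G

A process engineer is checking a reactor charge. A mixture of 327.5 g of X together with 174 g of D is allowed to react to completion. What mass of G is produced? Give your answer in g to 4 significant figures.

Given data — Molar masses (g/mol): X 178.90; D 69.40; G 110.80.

n(X) = 327.5 / 178.90 = 1.831 mol
n(D) = 174.0 / 69.40 = 2.507 mol
n/ν for X = 1.831/2 = 0.9155
n/ν for D = 2.507/3 = 0.8357
Smallest n/ν is D → limiting reagent.
n(G) = (3/3) × 2.507 = 2.507 mol
mass = 2.507 × 110.80 = 277.8 g

277.8 g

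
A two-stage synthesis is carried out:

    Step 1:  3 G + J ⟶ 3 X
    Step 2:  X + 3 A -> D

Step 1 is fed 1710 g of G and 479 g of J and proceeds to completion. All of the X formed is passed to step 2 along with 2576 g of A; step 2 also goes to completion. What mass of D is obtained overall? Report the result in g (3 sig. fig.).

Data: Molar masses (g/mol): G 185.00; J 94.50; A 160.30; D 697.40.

3740 g

Step 1:
n(G) = 1710 / 185.00 = 9.243 mol
n(J) = 479.0 / 94.50 = 5.069 mol
n/ν for G = 9.243/3 = 3.081
n/ν for J = 5.069/1 = 5.069
Smallest n/ν is G → limiting reagent.
n(X) produced = (3/3) × 9.243 = 9.243 mol
Step 2:
n(X) available = 9.243 mol
n(A) = 2576 / 160.30 = 16.07 mol
n/ν for X = 9.243/1 = 9.243
n/ν for A = 16.07/3 = 5.357
Smallest n/ν is A → limiting reagent.
n(D) = (1/3) × 16.07 = 5.357 mol
mass = 5.357 × 697.40 = 3736 g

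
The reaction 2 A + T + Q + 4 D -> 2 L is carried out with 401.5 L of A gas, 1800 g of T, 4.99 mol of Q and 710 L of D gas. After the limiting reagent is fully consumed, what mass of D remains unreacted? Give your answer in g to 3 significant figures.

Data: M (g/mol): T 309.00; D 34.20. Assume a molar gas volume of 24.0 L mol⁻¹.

n(A) = 401.5 / 24.0 = 16.73 mol
n(T) = 1800 / 309.00 = 5.825 mol
n(Q) = 4.990 mol
n(D) = 710.0 / 24.0 = 29.58 mol
n/ν → A: 8.365, T: 5.825, Q: 4.990, D: 7.395; Q is limiting.
D consumed = (4/1) × 4.990 = 19.96 mol
D remaining = 29.58 − 19.96 = 9.620 mol
mass = 9.620 × 34.20 = 329.0 g

329 g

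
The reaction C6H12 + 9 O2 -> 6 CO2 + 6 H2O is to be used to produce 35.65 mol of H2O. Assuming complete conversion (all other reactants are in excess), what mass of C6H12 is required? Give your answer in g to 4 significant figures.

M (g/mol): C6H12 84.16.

500.1 g

n(H2O) = 35.65 mol
n(C6H12) = (1/6) × 35.65 = 5.942 mol
mass = 5.942 × 84.16 = 500.1 g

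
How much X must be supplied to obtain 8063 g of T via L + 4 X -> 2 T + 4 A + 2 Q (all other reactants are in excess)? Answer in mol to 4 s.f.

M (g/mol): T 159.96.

n(T) = 8063 / 159.96 = 50.41 mol
n(X) = (4/2) × 50.41 = 100.8 mol

100.8 mol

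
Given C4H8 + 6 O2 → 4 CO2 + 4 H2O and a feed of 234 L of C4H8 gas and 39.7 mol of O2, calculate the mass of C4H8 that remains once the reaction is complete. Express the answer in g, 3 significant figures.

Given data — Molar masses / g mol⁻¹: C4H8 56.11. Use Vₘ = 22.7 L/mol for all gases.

207 g

n(C4H8) = 234.0 / 22.7 = 10.31 mol
n(O2) = 39.70 mol
n/ν for C4H8 = 10.31/1 = 10.31
n/ν for O2 = 39.70/6 = 6.617
Smallest n/ν is O2 → limiting reagent.
C4H8 consumed = (1/6) × 39.70 = 6.617 mol
C4H8 remaining = 10.31 − 6.617 = 3.693 mol
mass = 3.693 × 56.11 = 207.2 g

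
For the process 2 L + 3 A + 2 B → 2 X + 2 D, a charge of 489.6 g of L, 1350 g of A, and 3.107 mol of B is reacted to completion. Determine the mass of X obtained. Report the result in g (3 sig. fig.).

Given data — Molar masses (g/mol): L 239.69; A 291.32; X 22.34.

n(L) = 489.6 / 239.69 = 2.043 mol
n(A) = 1350 / 291.32 = 4.634 mol
n(B) = 3.107 mol
n/ν for L = 2.043/2 = 1.022
n/ν for A = 4.634/3 = 1.545
n/ν for B = 3.107/2 = 1.554
Smallest n/ν is L → limiting reagent.
n(X) = (2/2) × 2.043 = 2.043 mol
mass = 2.043 × 22.34 = 45.64 g

45.6 g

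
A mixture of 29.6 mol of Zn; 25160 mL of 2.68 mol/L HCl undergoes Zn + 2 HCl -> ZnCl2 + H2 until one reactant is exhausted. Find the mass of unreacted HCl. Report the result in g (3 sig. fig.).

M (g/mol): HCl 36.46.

300 g

n(Zn) = 29.60 mol
n(HCl) = 2.68 × 25160/1000 = 67.43 mol
n/ν for Zn = 29.60/1 = 29.60
n/ν for HCl = 67.43/2 = 33.72
Smallest n/ν is Zn → limiting reagent.
HCl consumed = (2/1) × 29.60 = 59.20 mol
HCl remaining = 67.43 − 59.20 = 8.230 mol
mass = 8.230 × 36.46 = 300.1 g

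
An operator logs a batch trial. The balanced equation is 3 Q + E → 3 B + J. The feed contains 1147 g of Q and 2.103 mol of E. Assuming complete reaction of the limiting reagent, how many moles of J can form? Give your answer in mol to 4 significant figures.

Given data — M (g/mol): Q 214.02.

n(Q) = 1147 / 214.02 = 5.359 mol
n(E) = 2.103 mol
n/ν for Q = 5.359/3 = 1.786
n/ν for E = 2.103/1 = 2.103
Smallest n/ν is Q → limiting reagent.
n(J) = (1/3) × 5.359 = 1.786 mol

1.786 mol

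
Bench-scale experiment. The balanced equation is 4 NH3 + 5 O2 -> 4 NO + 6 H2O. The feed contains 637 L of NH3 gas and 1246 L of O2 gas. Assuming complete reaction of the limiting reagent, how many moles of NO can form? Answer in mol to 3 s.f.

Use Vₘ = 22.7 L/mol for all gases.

28.1 mol

n(NH3) = 637.0 / 22.7 = 28.06 mol
n(O2) = 1246 / 22.7 = 54.89 mol
n/ν for NH3 = 28.06/4 = 7.015
n/ν for O2 = 54.89/5 = 10.98
Smallest n/ν is NH3 → limiting reagent.
n(NO) = (4/4) × 28.06 = 28.06 mol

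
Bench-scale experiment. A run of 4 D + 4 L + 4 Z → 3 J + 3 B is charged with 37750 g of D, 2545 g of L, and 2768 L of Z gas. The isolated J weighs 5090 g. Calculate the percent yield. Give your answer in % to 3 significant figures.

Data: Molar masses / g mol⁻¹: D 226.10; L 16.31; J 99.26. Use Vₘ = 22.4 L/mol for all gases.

55.3 %

n(D) = 37750 / 226.10 = 167.0 mol
n(L) = 2545 / 16.31 = 156.0 mol
n(Z) = 2768 / 22.4 = 123.6 mol
n/ν → D: 41.75, L: 39.00, Z: 30.90; Z is limiting.
theoretical n(J) = (3/4) × 123.6 = 92.70 mol → 9201 g
% yield = 5090 / 9201 × 100 = 55.32 %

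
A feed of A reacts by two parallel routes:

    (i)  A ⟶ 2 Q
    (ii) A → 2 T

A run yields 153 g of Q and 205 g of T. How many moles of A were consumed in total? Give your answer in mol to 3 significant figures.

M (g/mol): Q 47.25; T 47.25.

n(Q) = 153 / 47.25 = 3.238 mol
n(T) = 205 / 47.25 = 4.339 mol
n(A) via (i) = (1/2)×3.238 = 1.619 mol
n(A) via (ii) = (1/2)×4.339 = 2.170 mol
total n(A) = 1.619 + 2.170 = 3.789 mol

3.79 mol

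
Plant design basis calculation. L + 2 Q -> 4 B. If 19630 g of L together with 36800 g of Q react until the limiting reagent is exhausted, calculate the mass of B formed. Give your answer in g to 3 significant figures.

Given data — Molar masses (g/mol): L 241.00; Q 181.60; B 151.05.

n(L) = 19630 / 241.00 = 81.45 mol
n(Q) = 36800 / 181.60 = 202.6 mol
n/ν for L = 81.45/1 = 81.45
n/ν for Q = 202.6/2 = 101.3
Smallest n/ν is L → limiting reagent.
n(B) = (4/1) × 81.45 = 325.8 mol
mass = 325.8 × 151.05 = 49210 g

49200 g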